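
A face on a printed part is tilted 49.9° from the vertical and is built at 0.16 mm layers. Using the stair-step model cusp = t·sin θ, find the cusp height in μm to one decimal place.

h_c = t·sin θ = 0.16 × 0.7649 = 0.122384 mm (122.4 μm).

122.4 μm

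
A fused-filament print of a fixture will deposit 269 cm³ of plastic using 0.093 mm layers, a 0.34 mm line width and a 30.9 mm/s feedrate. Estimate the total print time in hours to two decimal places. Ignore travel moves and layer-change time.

76.48 hours

Line area = 0.093 × 0.34 = 0.03162 mm².
Total extruded path = 269000/0.03162 = 8507273.9 mm.
Time extruding = 8507273.9 / 30.9, so 275316.3 s.
275316.3 s = 76.48 hours.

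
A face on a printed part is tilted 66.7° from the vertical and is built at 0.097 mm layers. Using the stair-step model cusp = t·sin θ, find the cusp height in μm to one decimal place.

89.1 μm

h_c = t·sin θ = 0.097 × 0.9184 = 0.089085 mm (89.1 μm).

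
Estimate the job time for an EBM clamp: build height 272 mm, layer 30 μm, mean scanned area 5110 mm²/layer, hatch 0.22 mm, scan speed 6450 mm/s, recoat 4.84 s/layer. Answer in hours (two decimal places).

21.26 hours

Layer count = ceil(272 / 0.03) = 9067.
Scan path per layer: 5110 / 0.22 → 23227.3 mm.
Beam time per layer: 23227.3 / 6450 → 3.6011 s.
Per-layer time = 3.6011 + 4.84, so 8.4411 s.
Build time = 9067 × 8.4411 = 76535.4537 s = 21.26 hours.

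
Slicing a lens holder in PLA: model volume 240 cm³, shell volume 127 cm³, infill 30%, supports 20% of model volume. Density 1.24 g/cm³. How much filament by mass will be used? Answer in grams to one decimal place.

Infill region: 240 − 127 → 113 cm³.
Deposited infill = 0.30 × 113, so 33.9 cm³.
Support = 0.20 × 240, so 48 cm³.
Total extruded = 127 + 33.9 + 48 = 208.9 cm³.
Mass = 208.9 × 1.24 = 259.036 g.

259.0 g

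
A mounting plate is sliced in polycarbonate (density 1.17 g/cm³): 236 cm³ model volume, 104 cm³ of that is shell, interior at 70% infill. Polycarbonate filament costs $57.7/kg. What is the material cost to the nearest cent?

$13.26

Volume inside the shell = 236 − 104 = 132 cm³.
Deposited infill = 0.70 × 132, so 92.4 cm³.
Deposited volume = 104 + 92.4, so 196.4 cm³.
Mass = 196.4 × 1.17 = 229.788 g.
Cost = 229.788 g / 1000 × $57.7/kg = $13.26.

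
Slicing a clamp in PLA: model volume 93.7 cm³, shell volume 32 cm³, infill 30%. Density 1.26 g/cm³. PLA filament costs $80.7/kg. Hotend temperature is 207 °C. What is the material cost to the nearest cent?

Interior volume = 93.7 − 32, so 61.7 cm³.
Infill volume = 0.30 × 61.7 = 18.51 cm³.
Total printed volume = 32 + 18.51 = 50.51 cm³.
Mass = 50.51 × 1.26 = 63.6426 g.
At $80.7/kg: 63.6426/1000 × 80.7 = $5.14.

$5.14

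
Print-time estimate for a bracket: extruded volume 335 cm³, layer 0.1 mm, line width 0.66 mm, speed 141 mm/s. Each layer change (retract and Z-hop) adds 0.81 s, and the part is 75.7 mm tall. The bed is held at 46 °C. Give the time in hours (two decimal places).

Extrusion cross-section = 0.1 × 0.66 = 0.066 mm².
Total extruded path = 335000/0.066 = 5075757.6 mm.
Extrusion time = 5075757.6 / 141, so 35998.3 s.
Layers = ⌈75.7/0.1⌉ = 757.
Z-hop total = 757 × 0.81, so 613.17 s.
Total = 35998.3 + 613.17 = 36611.47 s = 10.17 hours.

10.17 hours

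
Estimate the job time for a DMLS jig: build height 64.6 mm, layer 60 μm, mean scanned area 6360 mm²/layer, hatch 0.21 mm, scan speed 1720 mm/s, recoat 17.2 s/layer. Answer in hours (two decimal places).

10.41 hours

Layers = ⌈64.6/0.06⌉ = 1077.
Scan path per layer = 6360 / 0.21, so 30285.7 mm.
Per-layer scan time = 30285.7 / 1720 = 17.608 s.
Layer cycle = 17.608 + 17.2, so 34.808 s.
Total: 1077 × 34.808 s = 37488.216 s → 10.41 hours.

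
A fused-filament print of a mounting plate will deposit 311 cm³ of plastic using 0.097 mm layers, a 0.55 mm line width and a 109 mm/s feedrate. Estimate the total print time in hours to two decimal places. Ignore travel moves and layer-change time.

Line area: 0.097 × 0.55 → 0.05335 mm².
Total extruded path = 311000/0.05335 = 5829428.3 mm.
Print-move time = 5829428.3 / 109, so 53481 s.
That's 53481 s → 14.86 hours.

14.86 hours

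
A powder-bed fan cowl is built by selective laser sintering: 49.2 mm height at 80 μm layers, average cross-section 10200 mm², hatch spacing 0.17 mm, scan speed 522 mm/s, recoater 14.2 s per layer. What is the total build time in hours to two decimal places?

22.06 hours

Layers = ⌈49.2/0.08⌉ = 615.
Hatch length per layer = 10200 / 0.17 = 60000 mm.
Scan time per layer: 60000 / 522 → 114.9425 s.
Time per layer = 114.9425 + 14.2, so 129.1425 s.
615 layers × 129.1425 s/layer = 79422.6375 s, i.e. 22.06 hours.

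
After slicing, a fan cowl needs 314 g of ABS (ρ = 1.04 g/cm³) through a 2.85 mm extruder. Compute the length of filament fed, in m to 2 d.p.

Volume = 314 g / 1.04 g·cm⁻³ = 301.9231 cm³ = 301923.1 mm³.
Cross-section of 2.85 mm filament: π·(2.85/2)² = 6.3794 mm².
Length = 301923.1 / 6.3794 = 47327.82 mm = 47.33 m.

47.33 m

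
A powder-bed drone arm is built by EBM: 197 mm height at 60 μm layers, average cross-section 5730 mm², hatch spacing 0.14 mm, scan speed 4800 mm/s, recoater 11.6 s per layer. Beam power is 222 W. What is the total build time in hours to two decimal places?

Number of layers: 197 / 0.06 → 3284 (rounded up).
Scan path per layer = 5730 / 0.14 = 40928.6 mm.
Beam time per layer = 40928.6 / 4800 = 8.5268 s.
Layer cycle = 8.5268 + 11.6 = 20.1268 s.
3284 layers × 20.1268 s/layer = 66096.4112 s, i.e. 18.36 hours.

18.36 hours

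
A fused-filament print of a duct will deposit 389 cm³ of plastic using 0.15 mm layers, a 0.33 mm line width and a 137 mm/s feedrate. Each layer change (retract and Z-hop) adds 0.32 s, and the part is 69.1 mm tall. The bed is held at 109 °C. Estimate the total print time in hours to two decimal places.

Line area: 0.15 × 0.33 → 0.0495 mm².
Path length: 389000 mm³ / 0.0495 mm² → 7858585.9 mm.
Extrusion time: 7858585.9 / 137 → 57361.9 s.
Layers = ⌈69.1/0.15⌉ = 461.
Non-print overhead = 461 × 0.32, so 147.52 s.
Total = 57361.9 + 147.52 = 57509.42 s = 15.97 hours.

15.97 hours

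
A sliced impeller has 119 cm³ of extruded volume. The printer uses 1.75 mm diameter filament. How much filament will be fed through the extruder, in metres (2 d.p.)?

49.47 m

Cross-section of 1.75 mm filament: π·(1.75/2)² = 2.4053 mm².
L = 119000 mm³ / 2.4053 mm² = 49474.08 mm, i.e. 49.47 m.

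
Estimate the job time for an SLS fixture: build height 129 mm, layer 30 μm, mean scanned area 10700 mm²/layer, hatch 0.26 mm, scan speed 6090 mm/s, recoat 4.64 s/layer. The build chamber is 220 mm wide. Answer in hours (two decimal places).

Layer count = ceil(129 / 0.03) = 4300.
Scan path per layer = 10700 / 0.26 = 41153.8 mm.
Scan time per layer = 41153.8 / 6090 = 6.7576 s.
Per-layer time = 6.7576 + 4.64, so 11.3976 s.
Total: 4300 × 11.3976 s = 49009.68 s → 13.61 hours.

13.61 hours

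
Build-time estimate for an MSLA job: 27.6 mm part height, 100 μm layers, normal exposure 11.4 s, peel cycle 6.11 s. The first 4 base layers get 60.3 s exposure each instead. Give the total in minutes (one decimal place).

Layer count = ceil(27.6 / 0.1) = 276.
Burn-in layers: 4 × (60.3 + 6.11) → 265.64 s.
Normal layers = 272 × (11.4 + 6.11), so 4762.72 s.
Sum: 265.64 + 4762.72 = 5028.36 s → 83.8 minutes.

83.8 minutes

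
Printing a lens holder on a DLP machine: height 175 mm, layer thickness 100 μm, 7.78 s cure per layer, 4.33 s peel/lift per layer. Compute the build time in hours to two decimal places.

5.89 hours

Layers = ⌈175/0.1⌉ = 1750.
Each layer takes = 7.78 + 4.33, so 12.11 s.
Total = 1750 × 12.11 = 21192.5 s = 5.89 hours.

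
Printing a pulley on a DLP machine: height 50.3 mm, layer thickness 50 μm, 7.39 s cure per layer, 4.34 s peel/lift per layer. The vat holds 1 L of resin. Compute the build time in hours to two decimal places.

Number of layers: 50.3 / 0.05 → 1006 (rounded up).
Cycle time = 7.39 + 4.34, so 11.73 s.
Total = 1006 × 11.73 = 11800.38 s = 3.28 hours.

3.28 hours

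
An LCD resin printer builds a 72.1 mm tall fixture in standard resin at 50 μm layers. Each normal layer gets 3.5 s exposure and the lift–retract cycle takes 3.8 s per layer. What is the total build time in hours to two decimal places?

Number of layers: 72.1 / 0.05 → 1442 (rounded up).
Per-layer time = 3.5 + 3.8, so 7.3 s.
Build time: 1442 × 7.3 s = 10526.6 s, i.e. 2.92 hours.

2.92 hours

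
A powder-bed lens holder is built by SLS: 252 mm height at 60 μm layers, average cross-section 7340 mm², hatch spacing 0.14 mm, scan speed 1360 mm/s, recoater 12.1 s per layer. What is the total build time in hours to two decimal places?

Layer count = ceil(252 / 0.06) = 4200.
Scan path per layer = 7340 / 0.14 = 52428.6 mm.
Laser time per layer: 52428.6 / 1360 → 38.5504 s.
Layer cycle = 38.5504 + 12.1 = 50.6504 s.
4200 layers × 50.6504 s/layer = 212731.68 s, i.e. 59.09 hours.

59.09 hours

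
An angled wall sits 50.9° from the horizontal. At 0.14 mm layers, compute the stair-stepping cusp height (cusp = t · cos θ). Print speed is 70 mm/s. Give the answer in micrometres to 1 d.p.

88.3 μm

cos(50.9°) = 0.6307, so cusp = 0.14 × 0.6307 = 0.088298 mm → 88.3 μm.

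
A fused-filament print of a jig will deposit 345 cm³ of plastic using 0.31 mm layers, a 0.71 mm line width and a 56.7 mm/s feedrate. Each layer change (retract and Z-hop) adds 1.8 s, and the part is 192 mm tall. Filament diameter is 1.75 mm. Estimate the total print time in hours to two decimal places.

Line area: 0.31 × 0.71 → 0.2201 mm².
Path length: 345000 mm³ / 0.2201 mm² → 1567469.3 mm.
Print-move time: 1567469.3 / 56.7 → 27645 s.
Number of layers: 192 / 0.31 → 620 (rounded up).
Z-hop total: 620 × 1.8 → 1116 s.
Altogether 27645 + 1116 = 28761 s, i.e. 7.99 hours.

7.99 hours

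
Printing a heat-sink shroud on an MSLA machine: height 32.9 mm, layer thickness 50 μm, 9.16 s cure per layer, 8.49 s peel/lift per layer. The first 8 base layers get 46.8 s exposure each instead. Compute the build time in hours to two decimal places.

3.31 hours

Layers = ⌈32.9/0.05⌉ = 658.
Base layers: 8 × (46.8 + 8.49) → 442.32 s.
Normal layers = 650 × (9.16 + 8.49) = 11472.5 s.
Total = 442.32 + 11472.5 = 11914.82 s = 3.31 hours.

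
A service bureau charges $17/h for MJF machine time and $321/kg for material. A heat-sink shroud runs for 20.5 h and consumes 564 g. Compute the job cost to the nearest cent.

Machine-time cost: 17 × 20.5 → $348.50.
Material charge = 321 × 564/1000 = $181.044.
Total = 348.50 + 181.044 = 529.544 ≈ $529.54.

$529.54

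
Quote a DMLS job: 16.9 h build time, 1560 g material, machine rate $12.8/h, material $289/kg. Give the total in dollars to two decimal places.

$667.16

Time charge = 12.8 × 16.9, so $216.32.
Material charge: 289 × 1560/1000 → $450.84.
Job cost: 216.32 + 450.84 = $667.16.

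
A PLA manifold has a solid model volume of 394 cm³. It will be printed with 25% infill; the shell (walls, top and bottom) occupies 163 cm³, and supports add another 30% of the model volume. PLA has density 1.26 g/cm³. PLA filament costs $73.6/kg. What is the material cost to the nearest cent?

$31.43

Infill region = 394 − 163, so 231 cm³.
Deposited infill: 0.25 × 231 → 57.75 cm³.
Support = 0.30 × 394 = 118.2 cm³.
Total printed volume = 163 + 57.75 + 118.2 = 338.95 cm³.
Mass = 338.95 × 1.26 = 427.077 g.
Cost = 427.077 g / 1000 × $73.6/kg = $31.43.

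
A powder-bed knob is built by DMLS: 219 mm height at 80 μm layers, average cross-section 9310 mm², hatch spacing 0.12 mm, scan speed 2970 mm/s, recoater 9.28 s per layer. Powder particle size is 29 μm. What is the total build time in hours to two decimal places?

Layers = ⌈219/0.08⌉ = 2738.
Scan path per layer = 9310 / 0.12, so 77583.3 mm.
Per-layer scan time = 77583.3 / 2970 = 26.1223 s.
Per-layer time = 26.1223 + 9.28, so 35.4023 s.
Build time = 2738 × 35.4023 = 96931.4974 s = 26.93 hours.

26.93 hours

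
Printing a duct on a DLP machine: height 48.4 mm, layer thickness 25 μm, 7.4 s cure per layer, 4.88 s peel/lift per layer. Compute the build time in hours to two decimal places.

6.60 hours

Number of layers: 48.4 / 0.025 → 1936 (rounded up).
Each layer takes: 7.4 + 4.88 → 12.28 s.
Total = 1936 × 12.28 = 23774.08 s = 6.60 hours.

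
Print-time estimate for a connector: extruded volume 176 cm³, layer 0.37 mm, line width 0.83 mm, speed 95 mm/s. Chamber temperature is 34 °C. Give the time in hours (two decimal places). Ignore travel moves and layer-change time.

Extrusion cross-section = 0.37 × 0.83 = 0.3071 mm².
Toolpath length = 176 cm³ / 0.3071 mm² = 176000 / 0.3071 = 573103.2 mm.
Extrusion time = 573103.2 / 95, so 6032.7 s.
Converting: 6032.7 s = 1.68 hours.

1.68 hours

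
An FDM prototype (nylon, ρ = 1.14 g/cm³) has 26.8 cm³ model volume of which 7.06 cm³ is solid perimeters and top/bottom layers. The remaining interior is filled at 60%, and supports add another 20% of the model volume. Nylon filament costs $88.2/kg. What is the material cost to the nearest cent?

$2.44

Interior volume = 26.8 − 7.06 = 19.74 cm³.
Infill volume = 0.60 × 19.74 = 11.844 cm³.
Support = 0.20 × 26.8, so 5.36 cm³.
Deposited volume = 7.06 + 11.844 + 5.36, so 24.264 cm³.
Mass: 24.264 × 1.14 → 27.66096 g.
At $88.2/kg: 27.66096/1000 × 88.2 = $2.44.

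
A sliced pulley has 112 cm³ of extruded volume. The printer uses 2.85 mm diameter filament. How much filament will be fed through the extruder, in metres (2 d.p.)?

A = π r² = π × 1.425² = 6.3794 mm².
L = 112000 mm³ / 6.3794 mm² = 17556.51 mm, i.e. 17.56 m.

17.56 m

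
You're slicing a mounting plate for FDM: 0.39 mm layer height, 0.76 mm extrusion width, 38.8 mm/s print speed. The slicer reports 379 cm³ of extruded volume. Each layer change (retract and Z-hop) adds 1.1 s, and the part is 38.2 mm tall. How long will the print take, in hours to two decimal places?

Extrusion cross-section = 0.39 × 0.76 = 0.2964 mm².
Toolpath length = 379 cm³ / 0.2964 mm² = 379000 / 0.2964 = 1278677.5 mm.
Time extruding = 1278677.5 / 38.8 = 32955.6 s.
Number of layers: 38.2 / 0.39 → 98 (rounded up).
Non-print overhead = 98 × 1.1 = 107.8 s.
Altogether 32955.6 + 107.8 = 33063.4 s, i.e. 9.18 hours.

9.18 hours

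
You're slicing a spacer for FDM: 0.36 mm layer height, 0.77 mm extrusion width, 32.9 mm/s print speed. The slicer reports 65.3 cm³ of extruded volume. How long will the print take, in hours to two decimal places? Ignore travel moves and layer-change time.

Extrusion cross-section = 0.36 × 0.77, so 0.2772 mm².
Toolpath length = 65.3 cm³ / 0.2772 mm² = 65300 / 0.2772 = 235570 mm.
Time extruding = 235570 / 32.9 = 7160.2 s.
In the requested units: 7160.2 s = 1.99 hours.

1.99 hours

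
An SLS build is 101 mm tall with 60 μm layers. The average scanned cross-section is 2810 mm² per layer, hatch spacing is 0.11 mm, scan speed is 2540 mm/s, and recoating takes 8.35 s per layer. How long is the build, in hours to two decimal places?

Layer count = ceil(101 / 0.06) = 1684.
Hatch length per layer = 2810 / 0.11, so 25545.5 mm.
Scan time per layer: 25545.5 / 2540 → 10.0573 s.
Layer cycle: 10.0573 + 8.35 → 18.4073 s.
Total: 1684 × 18.4073 s = 30997.8932 s → 8.61 hours.

8.61 hours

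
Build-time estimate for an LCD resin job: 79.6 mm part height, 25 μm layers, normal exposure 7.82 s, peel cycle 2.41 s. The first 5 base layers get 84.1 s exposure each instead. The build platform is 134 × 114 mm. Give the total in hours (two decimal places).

Number of layers: 79.6 / 0.025 → 3184 (rounded up).
Base layers: 5 × (84.1 + 2.41) → 432.55 s.
Regular layers = 3179 × (7.82 + 2.41) = 32521.17 s.
Sum: 432.55 + 32521.17 = 32953.72 s → 9.15 hours.

9.15 hours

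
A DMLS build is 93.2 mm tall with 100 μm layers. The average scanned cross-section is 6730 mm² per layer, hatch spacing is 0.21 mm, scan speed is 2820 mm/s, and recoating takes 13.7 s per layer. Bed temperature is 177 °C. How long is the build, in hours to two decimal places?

Layers = ⌈93.2/0.1⌉ = 932.
Scan path per layer = 6730 / 0.21, so 32047.6 mm.
Per-layer scan time: 32047.6 / 2820 → 11.3644 s.
Per-layer time = 11.3644 + 13.7, so 25.0644 s.
Build time = 932 × 25.0644 = 23360.0208 s = 6.49 hours.

6.49 hours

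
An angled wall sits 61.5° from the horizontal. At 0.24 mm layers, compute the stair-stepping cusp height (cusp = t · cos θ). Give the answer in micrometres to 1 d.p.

h_c = t·cos θ = 0.24 × 0.4772 = 0.114528 mm (114.5 μm).

114.5 μm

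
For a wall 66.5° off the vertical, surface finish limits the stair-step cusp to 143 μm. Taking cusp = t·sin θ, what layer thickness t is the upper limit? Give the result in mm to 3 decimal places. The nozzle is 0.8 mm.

sin(66.5°) = 0.9171; t_max = 0.143/0.9171 = 0.156 mm.

0.156 mm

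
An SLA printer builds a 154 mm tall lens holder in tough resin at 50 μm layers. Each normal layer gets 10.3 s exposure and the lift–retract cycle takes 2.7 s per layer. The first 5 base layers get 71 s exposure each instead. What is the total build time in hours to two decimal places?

11.21 hours

Layers = ⌈154/0.05⌉ = 3080.
Burn-in layers = 5 × (71 + 2.7) = 368.5 s.
Remaining layers = 3075 × (10.3 + 2.7) = 39975 s.
Sum: 368.5 + 39975 = 40343.5 s → 11.21 hours.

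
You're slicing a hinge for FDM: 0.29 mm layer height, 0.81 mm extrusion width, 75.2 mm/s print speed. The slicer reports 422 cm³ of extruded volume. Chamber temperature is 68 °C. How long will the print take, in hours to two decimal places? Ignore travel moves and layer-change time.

6.64 hours

Bead cross-section = 0.29 × 0.81, so 0.2349 mm².
Total extruded path = 422000/0.2349 = 1796509.2 mm.
Extrusion time = 1796509.2 / 75.2, so 23889.8 s.
Converting: 23889.8 s = 6.64 hours.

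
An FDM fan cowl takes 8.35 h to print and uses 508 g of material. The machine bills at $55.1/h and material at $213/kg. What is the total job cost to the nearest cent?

Time charge = 55.1 × 8.35, so $460.085.
Material cost = 213 × 508/1000, so $108.204.
Job cost: 460.085 + 108.204 = 568.289 ≈ $568.29.

$568.29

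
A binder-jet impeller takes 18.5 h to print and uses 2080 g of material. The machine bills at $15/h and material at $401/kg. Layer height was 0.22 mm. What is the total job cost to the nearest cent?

Machine-time cost: 15 × 18.5 → $277.50.
Feedstock cost: 401 × 2080/1000 → $834.08.
Job cost: 277.50 + 834.08 = $1111.58.

$1111.58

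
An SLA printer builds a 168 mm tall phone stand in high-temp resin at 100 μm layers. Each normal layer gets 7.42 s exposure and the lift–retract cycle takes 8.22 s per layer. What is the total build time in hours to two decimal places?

7.30 hours

Layer count = ceil(168 / 0.1) = 1680.
Cycle time = 7.42 + 8.22 = 15.64 s.
Total = 1680 × 15.64 = 26275.2 s = 7.30 hours.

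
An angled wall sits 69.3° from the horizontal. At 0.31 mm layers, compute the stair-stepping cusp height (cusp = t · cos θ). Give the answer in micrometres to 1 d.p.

cos(69.3°) = 0.3535, so cusp = 0.31 × 0.3535 = 0.109585 mm → 109.6 μm.

109.6 μm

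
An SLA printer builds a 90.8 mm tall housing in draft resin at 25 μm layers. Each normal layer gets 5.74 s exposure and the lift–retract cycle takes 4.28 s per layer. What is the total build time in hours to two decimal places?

Number of layers: 90.8 / 0.025 → 3632 (rounded up).
Per-layer time: 5.74 + 4.28 → 10.02 s.
Total = 3632 × 10.02 = 36392.64 s = 10.11 hours.

10.11 hours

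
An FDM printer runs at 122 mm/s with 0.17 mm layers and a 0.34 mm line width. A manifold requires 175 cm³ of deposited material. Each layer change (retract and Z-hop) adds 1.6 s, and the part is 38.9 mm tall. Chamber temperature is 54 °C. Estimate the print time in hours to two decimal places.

7.00 hours

Bead cross-section = 0.17 × 0.34 = 0.0578 mm².
Path length: 175000 mm³ / 0.0578 mm² → 3027681.7 mm.
Time extruding = 3027681.7 / 122, so 24817.1 s.
Layers = ⌈38.9/0.17⌉ = 229.
Non-print overhead = 229 × 1.6 = 366.4 s.
Total = 24817.1 + 366.4 = 25183.5 s = 7.00 hours.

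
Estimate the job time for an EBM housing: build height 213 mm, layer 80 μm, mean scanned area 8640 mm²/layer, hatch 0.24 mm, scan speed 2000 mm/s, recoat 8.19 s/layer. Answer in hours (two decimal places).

19.37 hours

Layers = ⌈213/0.08⌉ = 2663.
Hatch length per layer = 8640 / 0.24 = 36000 mm.
Per-layer scan time = 36000 / 2000, so 18 s.
Time per layer = 18 + 8.19, so 26.19 s.
2663 layers × 26.19 s/layer = 69743.97 s, i.e. 19.37 hours.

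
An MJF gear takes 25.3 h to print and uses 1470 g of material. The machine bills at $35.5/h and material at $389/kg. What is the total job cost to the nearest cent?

Time charge: 35.5 × 25.3 → $898.15.
Material cost = 389 × 1470/1000, so $571.83.
Job cost: 898.15 + 571.83 = $1469.98.

$1469.98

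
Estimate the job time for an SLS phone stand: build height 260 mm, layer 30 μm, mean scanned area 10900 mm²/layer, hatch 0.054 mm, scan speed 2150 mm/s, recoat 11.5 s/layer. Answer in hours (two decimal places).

Layer count = ceil(260 / 0.03) = 8667.
Hatch length per layer = 10900 / 0.054, so 201851.9 mm.
Per-layer scan time = 201851.9 / 2150 = 93.8846 s.
Layer cycle = 93.8846 + 11.5, so 105.3846 s.
Total: 8667 × 105.3846 s = 913368.3282 s → 253.71 hours.

253.71 hours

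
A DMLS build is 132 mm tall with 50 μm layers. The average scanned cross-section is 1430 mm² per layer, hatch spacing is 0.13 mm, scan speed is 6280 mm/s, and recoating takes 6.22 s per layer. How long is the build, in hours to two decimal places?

5.85 hours

Layer count = ceil(132 / 0.05) = 2640.
Per-layer scan distance = 1430 / 0.13 = 11000 mm.
Laser time per layer: 11000 / 6280 → 1.7516 s.
Time per layer: 1.7516 + 6.22 → 7.9716 s.
Build time = 2640 × 7.9716 = 21045.024 s = 5.85 hours.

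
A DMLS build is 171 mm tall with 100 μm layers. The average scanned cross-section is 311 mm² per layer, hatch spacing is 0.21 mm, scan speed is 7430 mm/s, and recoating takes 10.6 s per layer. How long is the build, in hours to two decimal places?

5.13 hours

Layer count = ceil(171 / 0.1) = 1710.
Scan path per layer: 311 / 0.21 → 1481 mm.
Per-layer scan time = 1481 / 7430 = 0.1993 s.
Per-layer time = 0.1993 + 10.6, so 10.7993 s.
Build time = 1710 × 10.7993 = 18466.803 s = 5.13 hours.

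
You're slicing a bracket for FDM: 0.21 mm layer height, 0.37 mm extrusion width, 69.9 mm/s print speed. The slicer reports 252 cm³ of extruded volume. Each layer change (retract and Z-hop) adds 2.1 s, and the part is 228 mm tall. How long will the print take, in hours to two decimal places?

Line area = 0.21 × 0.37 = 0.0777 mm².
Total extruded path = 252000/0.0777 = 3243243.2 mm.
Print-move time = 3243243.2 / 69.9 = 46398.3 s.
Number of layers: 228 / 0.21 → 1086 (rounded up).
Layer-change overhead = 1086 × 2.1, so 2280.6 s.
Altogether 46398.3 + 2280.6 = 48678.9 s, i.e. 13.52 hours.

13.52 hours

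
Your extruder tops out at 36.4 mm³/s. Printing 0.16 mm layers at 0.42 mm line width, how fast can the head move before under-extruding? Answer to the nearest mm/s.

A = 0.16 × 0.42, so 0.0672 mm².
v_max = Q/A = 36.4/0.0672 = 541.67 mm/s → 542 mm/s.

542 mm/s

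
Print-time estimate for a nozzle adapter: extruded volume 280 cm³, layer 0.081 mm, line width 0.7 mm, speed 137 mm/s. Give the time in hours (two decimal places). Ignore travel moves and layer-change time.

10.01 hours

Line area: 0.081 × 0.7 → 0.0567 mm².
Total extruded path = 280000/0.0567 = 4938271.6 mm.
Time extruding: 4938271.6 / 137 → 36045.8 s.
36045.8 s = 10.01 hours.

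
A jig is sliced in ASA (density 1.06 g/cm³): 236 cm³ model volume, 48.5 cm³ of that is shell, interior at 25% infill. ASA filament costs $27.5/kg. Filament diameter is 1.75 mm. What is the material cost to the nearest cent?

$2.78

Interior volume = 236 − 48.5 = 187.5 cm³.
Infill volume: 0.25 × 187.5 → 46.875 cm³.
Total extruded = 48.5 + 46.875, so 95.375 cm³.
Mass = 95.375 × 1.06, so 101.0975 g.
Cost = 101.0975 g / 1000 × $27.5/kg = $2.78.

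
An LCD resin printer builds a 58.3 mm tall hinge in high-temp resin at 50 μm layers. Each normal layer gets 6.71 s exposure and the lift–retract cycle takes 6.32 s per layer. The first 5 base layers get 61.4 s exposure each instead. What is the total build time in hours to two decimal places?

Layers = ⌈58.3/0.05⌉ = 1166.
Burn-in layers: 5 × (61.4 + 6.32) → 338.6 s.
Regular layers = 1161 × (6.71 + 6.32) = 15127.83 s.
Sum: 338.6 + 15127.83 = 15466.43 s → 4.30 hours.

4.30 hours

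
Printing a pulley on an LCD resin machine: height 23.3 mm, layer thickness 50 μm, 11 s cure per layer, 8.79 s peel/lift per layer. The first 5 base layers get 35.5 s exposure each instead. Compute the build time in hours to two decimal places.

2.60 hours

Number of layers: 23.3 / 0.05 → 466 (rounded up).
Bottom layers: 5 × (35.5 + 8.79) → 221.45 s.
Normal layers = 461 × (11 + 8.79), so 9123.19 s.
Sum: 221.45 + 9123.19 = 9344.64 s → 2.60 hours.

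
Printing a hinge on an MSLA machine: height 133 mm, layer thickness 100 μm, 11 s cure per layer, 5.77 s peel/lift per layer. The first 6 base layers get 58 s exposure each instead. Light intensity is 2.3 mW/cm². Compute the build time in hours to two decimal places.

6.27 hours

Number of layers: 133 / 0.1 → 1330 (rounded up).
Burn-in layers = 6 × (58 + 5.77), so 382.62 s.
Remaining layers = 1324 × (11 + 5.77) = 22203.48 s.
Sum: 382.62 + 22203.48 = 22586.1 s → 6.27 hours.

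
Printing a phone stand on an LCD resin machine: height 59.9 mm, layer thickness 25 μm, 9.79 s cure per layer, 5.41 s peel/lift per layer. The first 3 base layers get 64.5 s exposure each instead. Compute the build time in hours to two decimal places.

10.16 hours

Number of layers: 59.9 / 0.025 → 2396 (rounded up).
Base layers = 3 × (64.5 + 5.41), so 209.73 s.
Remaining layers = 2393 × (9.79 + 5.41) = 36373.6 s.
Total = 209.73 + 36373.6 = 36583.33 s = 10.16 hours.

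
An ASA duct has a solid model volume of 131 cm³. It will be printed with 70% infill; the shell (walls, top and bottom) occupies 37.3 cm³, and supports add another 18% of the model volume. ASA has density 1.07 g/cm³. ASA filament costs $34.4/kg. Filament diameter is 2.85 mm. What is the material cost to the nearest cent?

$4.66

Infill region = 131 − 37.3 = 93.7 cm³.
Infill volume: 0.70 × 93.7 → 65.59 cm³.
Support: 0.18 × 131 → 23.58 cm³.
Total extruded = 37.3 + 65.59 + 23.58, so 126.47 cm³.
Mass = 126.47 × 1.07 = 135.3229 g.
At $34.4/kg: 135.3229/1000 × 34.4 = $4.66.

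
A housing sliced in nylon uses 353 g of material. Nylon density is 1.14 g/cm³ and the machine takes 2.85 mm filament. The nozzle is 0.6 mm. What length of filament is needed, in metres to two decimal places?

48.54 m

Extruded volume: 353/1.14 = 309.6491 cm³ (309649.1 mm³).
Cross-section of 2.85 mm filament: π·(2.85/2)² = 6.3794 mm².
L = V/A = 309649.1/6.3794 = 48538.91 mm → 48.54 m.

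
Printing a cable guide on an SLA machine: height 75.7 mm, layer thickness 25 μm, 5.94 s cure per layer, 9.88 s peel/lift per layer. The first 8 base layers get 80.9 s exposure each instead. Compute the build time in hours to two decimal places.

Number of layers: 75.7 / 0.025 → 3028 (rounded up).
Bottom layers = 8 × (80.9 + 9.88), so 726.24 s.
Normal layers: 3020 × (5.94 + 9.88) → 47776.4 s.
Total = 726.24 + 47776.4 = 48502.64 s = 13.47 hours.

13.47 hours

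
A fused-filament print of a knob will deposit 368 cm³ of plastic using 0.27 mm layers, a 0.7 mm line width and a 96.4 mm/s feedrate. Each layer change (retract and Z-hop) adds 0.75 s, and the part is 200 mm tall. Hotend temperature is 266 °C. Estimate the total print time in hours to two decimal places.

5.76 hours

Line area = 0.27 × 0.7, so 0.189 mm².
Toolpath length = 368 cm³ / 0.189 mm² = 368000 / 0.189 = 1947089.9 mm.
Print-move time: 1947089.9 / 96.4 → 20198 s.
Layers = ⌈200/0.27⌉ = 741.
Z-hop total = 741 × 0.75, so 555.75 s.
Total = 20198 + 555.75 = 20753.75 s = 5.76 hours.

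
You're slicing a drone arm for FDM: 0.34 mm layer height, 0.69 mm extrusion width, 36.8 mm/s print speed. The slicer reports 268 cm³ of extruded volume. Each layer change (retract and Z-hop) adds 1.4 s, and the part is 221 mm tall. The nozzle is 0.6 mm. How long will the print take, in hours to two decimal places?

8.88 hours

Bead cross-section = 0.34 × 0.69 = 0.2346 mm².
Total extruded path = 268000/0.2346 = 1142370 mm.
Print-move time = 1142370 / 36.8 = 31042.7 s.
Layers = ⌈221/0.34⌉ = 650.
Non-print overhead = 650 × 1.4, so 910 s.
Total = 31042.7 + 910 = 31952.7 s = 8.88 hours.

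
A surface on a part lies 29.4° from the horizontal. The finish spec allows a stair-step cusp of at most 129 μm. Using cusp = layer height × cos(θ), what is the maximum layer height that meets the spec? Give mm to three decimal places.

t = h_c / cos θ = 0.129 / 0.8712 = 0.148 mm.

0.148 mm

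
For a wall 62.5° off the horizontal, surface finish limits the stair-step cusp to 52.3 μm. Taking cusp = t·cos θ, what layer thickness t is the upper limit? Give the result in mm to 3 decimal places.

0.113 mm

cos(62.5°) = 0.4617; t_max = 0.0523/0.4617 = 0.113 mm.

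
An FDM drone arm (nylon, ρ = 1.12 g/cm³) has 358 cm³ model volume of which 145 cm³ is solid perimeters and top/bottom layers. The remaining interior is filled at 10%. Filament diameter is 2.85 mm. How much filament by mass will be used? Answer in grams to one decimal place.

186.3 g

Interior volume = 358 − 145, so 213 cm³.
Infill volume: 0.10 × 213 → 21.3 cm³.
Total printed volume = 145 + 21.3 = 166.3 cm³.
Mass = 166.3 × 1.12, so 186.256 g.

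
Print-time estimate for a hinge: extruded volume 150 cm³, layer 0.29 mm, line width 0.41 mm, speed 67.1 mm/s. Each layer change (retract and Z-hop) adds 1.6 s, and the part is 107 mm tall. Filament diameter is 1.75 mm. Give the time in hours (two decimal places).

Extrusion cross-section = 0.29 × 0.41, so 0.1189 mm².
Toolpath length = 150 cm³ / 0.1189 mm² = 150000 / 0.1189 = 1261564.3 mm.
Print-move time: 1261564.3 / 67.1 → 18801.3 s.
Layer count = ceil(107 / 0.29) = 369.
Non-print overhead = 369 × 1.6 = 590.4 s.
Altogether 18801.3 + 590.4 = 19391.7 s, i.e. 5.39 hours.

5.39 hours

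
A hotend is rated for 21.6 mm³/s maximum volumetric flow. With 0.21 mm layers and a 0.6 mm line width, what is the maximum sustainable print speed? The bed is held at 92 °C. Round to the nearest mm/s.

Extrusion cross-section: 0.21 × 0.6 → 0.126 mm².
Max speed = 21.6 / 0.126 = 171.43 ≈ 171 mm/s.

171 mm/s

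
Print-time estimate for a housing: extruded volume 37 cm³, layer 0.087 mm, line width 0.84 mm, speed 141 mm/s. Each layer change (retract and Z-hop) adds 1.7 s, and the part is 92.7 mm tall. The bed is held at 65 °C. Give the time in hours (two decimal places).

Bead cross-section = 0.087 × 0.84 = 0.07308 mm².
Total extruded path = 37000/0.07308 = 506294.5 mm.
Print-move time = 506294.5 / 141, so 3590.7 s.
Number of layers: 92.7 / 0.087 → 1066 (rounded up).
Layer-change overhead: 1066 × 1.7 → 1812.2 s.
Altogether 3590.7 + 1812.2 = 5402.9 s, i.e. 1.50 hours.

1.50 hours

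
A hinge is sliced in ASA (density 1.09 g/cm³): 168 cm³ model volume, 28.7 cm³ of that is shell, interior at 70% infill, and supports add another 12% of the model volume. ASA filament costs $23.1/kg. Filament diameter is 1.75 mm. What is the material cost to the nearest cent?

$3.69

Interior volume = 168 − 28.7, so 139.3 cm³.
Infill volume = 0.70 × 139.3 = 97.51 cm³.
Support = 0.12 × 168, so 20.16 cm³.
Deposited volume: 28.7 + 97.51 + 20.16 → 146.37 cm³.
Mass: 146.37 × 1.09 → 159.5433 g.
At $23.1/kg: 159.5433/1000 × 23.1 = $3.69.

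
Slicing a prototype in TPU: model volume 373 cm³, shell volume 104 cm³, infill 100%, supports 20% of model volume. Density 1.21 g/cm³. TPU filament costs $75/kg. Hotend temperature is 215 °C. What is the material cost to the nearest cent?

Infill region = 373 − 104, so 269 cm³.
Infill deposited = 1.00 × 269, so 269 cm³.
Support: 0.20 × 373 → 74.6 cm³.
Total extruded = 104 + 269 + 74.6 = 447.6 cm³.
Mass = 447.6 × 1.21, so 541.596 g.
At $75/kg: 541.596/1000 × 75 = $40.62.

$40.62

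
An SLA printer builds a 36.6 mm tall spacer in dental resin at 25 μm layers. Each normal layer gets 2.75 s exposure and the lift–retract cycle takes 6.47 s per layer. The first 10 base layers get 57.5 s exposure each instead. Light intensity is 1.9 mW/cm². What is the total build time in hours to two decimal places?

Number of layers: 36.6 / 0.025 → 1464 (rounded up).
Burn-in layers = 10 × (57.5 + 6.47), so 639.7 s.
Remaining layers = 1454 × (2.75 + 6.47) = 13405.88 s.
Sum: 639.7 + 13405.88 = 14045.58 s → 3.90 hours.

3.90 hours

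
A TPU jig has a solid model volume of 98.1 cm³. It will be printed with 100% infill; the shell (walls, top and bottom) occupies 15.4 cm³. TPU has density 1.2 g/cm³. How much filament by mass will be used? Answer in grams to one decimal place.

Infill region: 98.1 − 15.4 → 82.7 cm³.
Infill deposited = 1.00 × 82.7 = 82.7 cm³.
Total printed volume = 15.4 + 82.7 = 98.1 cm³.
Mass: 98.1 × 1.2 → 117.72 g.

117.7 g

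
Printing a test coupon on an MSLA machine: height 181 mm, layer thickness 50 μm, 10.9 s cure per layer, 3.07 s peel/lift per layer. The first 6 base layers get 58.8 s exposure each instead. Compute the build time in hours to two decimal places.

Number of layers: 181 / 0.05 → 3620 (rounded up).
Base layers: 6 × (58.8 + 3.07) → 371.22 s.
Normal layers = 3614 × (10.9 + 3.07), so 50487.58 s.
Sum: 371.22 + 50487.58 = 50858.8 s → 14.13 hours.

14.13 hours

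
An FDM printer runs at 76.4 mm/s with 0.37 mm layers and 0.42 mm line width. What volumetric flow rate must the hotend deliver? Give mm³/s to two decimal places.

Extrusion cross-section = 0.37 × 0.42, so 0.1554 mm².
Volumetric flow = 76.4 × 0.1554 = 11.87 mm³/s.

11.87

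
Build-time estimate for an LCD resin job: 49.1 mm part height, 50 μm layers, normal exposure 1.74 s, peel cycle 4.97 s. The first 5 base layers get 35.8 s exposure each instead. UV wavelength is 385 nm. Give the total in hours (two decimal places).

1.88 hours

Layer count = ceil(49.1 / 0.05) = 982.
Base layers = 5 × (35.8 + 4.97), so 203.85 s.
Normal layers: 977 × (1.74 + 4.97) → 6555.67 s.
Total = 203.85 + 6555.67 = 6759.52 s = 1.88 hours.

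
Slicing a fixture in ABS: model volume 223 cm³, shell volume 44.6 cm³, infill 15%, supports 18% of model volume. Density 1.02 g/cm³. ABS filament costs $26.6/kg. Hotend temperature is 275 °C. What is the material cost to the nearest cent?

$3.03

Interior volume = 223 − 44.6 = 178.4 cm³.
Infill deposited = 0.15 × 178.4, so 26.76 cm³.
Support: 0.18 × 223 → 40.14 cm³.
Deposited volume = 44.6 + 26.76 + 40.14 = 111.5 cm³.
Mass: 111.5 × 1.02 → 113.73 g.
Cost = 113.73 g / 1000 × $26.6/kg = $3.03.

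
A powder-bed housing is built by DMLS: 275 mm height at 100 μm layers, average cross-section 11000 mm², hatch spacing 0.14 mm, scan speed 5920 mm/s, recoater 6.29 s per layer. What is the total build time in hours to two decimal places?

14.94 hours

Layers = ⌈275/0.1⌉ = 2750.
Hatch length per layer = 11000 / 0.14, so 78571.4 mm.
Per-layer scan time: 78571.4 / 5920 → 13.2722 s.
Time per layer: 13.2722 + 6.29 → 19.5622 s.
Total: 2750 × 19.5622 s = 53796.05 s → 14.94 hours.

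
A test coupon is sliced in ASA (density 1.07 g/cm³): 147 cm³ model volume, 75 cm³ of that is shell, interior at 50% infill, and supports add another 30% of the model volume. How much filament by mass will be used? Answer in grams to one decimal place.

166.0 g

Interior volume = 147 − 75 = 72 cm³.
Infill volume = 0.50 × 72 = 36 cm³.
Support = 0.30 × 147 = 44.1 cm³.
Total extruded = 75 + 36 + 44.1, so 155.1 cm³.
Mass = 155.1 × 1.07, so 165.957 g.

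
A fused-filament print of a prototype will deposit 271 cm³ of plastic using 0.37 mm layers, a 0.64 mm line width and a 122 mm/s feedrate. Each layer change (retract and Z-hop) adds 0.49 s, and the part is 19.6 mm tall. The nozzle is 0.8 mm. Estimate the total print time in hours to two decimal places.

Bead cross-section = 0.37 × 0.64, so 0.2368 mm².
Total extruded path = 271000/0.2368 = 1144425.7 mm.
Print-move time = 1144425.7 / 122, so 9380.5 s.
Layer count = ceil(19.6 / 0.37) = 53.
Non-print overhead: 53 × 0.49 → 25.97 s.
Total = 9380.5 + 25.97 = 9406.47 s = 2.61 hours.

2.61 hours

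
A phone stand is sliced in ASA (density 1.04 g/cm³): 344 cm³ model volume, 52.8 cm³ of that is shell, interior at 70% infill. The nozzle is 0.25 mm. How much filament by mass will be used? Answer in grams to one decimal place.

266.9 g

Infill region = 344 − 52.8, so 291.2 cm³.
Deposited infill = 0.70 × 291.2 = 203.84 cm³.
Deposited volume = 52.8 + 203.84 = 256.64 cm³.
Mass = 256.64 × 1.04 = 266.9056 g.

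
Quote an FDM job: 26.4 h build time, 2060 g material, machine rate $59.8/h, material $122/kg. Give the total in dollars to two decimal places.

Machine cost = 59.8 × 26.4, so $1578.72.
Feedstock cost: 122 × 2060/1000 → $251.32.
Job cost: 1578.72 + 251.32 = $1830.04.

$1830.04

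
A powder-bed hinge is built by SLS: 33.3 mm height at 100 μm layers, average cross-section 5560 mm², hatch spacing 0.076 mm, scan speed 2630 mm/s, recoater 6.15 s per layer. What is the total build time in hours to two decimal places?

3.14 hours

Layers = ⌈33.3/0.1⌉ = 333.
Hatch length per layer = 5560 / 0.076, so 73157.9 mm.
Laser time per layer: 73157.9 / 2630 → 27.8167 s.
Time per layer: 27.8167 + 6.15 → 33.9667 s.
333 layers × 33.9667 s/layer = 11310.9111 s, i.e. 3.14 hours.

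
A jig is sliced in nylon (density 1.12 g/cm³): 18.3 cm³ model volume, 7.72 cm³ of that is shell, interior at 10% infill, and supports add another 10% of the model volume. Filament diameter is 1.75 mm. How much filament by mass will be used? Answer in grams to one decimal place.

11.9 g

Interior volume = 18.3 − 7.72 = 10.58 cm³.
Infill volume: 0.10 × 10.58 → 1.058 cm³.
Support = 0.10 × 18.3 = 1.83 cm³.
Total printed volume: 7.72 + 1.058 + 1.83 → 10.608 cm³.
Mass = 10.608 × 1.12, so 11.88096 g.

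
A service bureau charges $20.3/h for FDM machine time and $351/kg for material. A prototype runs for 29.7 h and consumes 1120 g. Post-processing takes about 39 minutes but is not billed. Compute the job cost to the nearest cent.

Machine-time cost: 20.3 × 29.7 → $602.91.
Material cost = 351 × 1120/1000, so $393.12.
Job cost: 602.91 + 393.12 = $996.03.

$996.03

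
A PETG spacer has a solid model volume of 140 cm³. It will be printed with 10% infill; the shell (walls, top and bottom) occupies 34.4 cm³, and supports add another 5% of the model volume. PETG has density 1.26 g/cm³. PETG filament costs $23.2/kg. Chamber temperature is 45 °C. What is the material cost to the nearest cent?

Infill region = 140 − 34.4 = 105.6 cm³.
Infill volume = 0.10 × 105.6 = 10.56 cm³.
Support = 0.05 × 140 = 7 cm³.
Deposited volume: 34.4 + 10.56 + 7 → 51.96 cm³.
Mass = 51.96 × 1.26, so 65.4696 g.
Cost = 65.4696 g / 1000 × $23.2/kg = $1.52.

$1.52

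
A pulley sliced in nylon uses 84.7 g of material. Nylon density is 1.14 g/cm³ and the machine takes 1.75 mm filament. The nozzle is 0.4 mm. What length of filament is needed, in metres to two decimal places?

Extruded volume: 84.7/1.14 = 74.2982 cm³ (74298.2 mm³).
A = π r² = π × 0.875² = 2.4053 mm².
Length = 74298.2 / 2.4053 = 30889.37 mm = 30.89 m.

30.89 m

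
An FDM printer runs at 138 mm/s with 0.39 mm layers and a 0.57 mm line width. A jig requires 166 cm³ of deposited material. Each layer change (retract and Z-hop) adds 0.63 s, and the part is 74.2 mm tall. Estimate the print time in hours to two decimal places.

1.54 hours

Bead cross-section: 0.39 × 0.57 → 0.2223 mm².
Toolpath length = 166 cm³ / 0.2223 mm² = 166000 / 0.2223 = 746738.6 mm.
Print-move time: 746738.6 / 138 → 5411.1 s.
Number of layers: 74.2 / 0.39 → 191 (rounded up).
Non-print overhead = 191 × 0.63 = 120.33 s.
Altogether 5411.1 + 120.33 = 5531.43 s, i.e. 1.54 hours.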